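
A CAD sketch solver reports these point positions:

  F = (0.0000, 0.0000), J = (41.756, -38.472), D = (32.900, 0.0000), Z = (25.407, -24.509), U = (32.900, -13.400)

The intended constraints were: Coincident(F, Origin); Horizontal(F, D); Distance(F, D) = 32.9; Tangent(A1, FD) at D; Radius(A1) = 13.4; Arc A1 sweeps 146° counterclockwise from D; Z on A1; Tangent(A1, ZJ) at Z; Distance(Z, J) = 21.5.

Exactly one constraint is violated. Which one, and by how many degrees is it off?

Tangent(A1, ZJ) at Z — off by 6.50°.

F = (0.00, 0.00) ✓; F.y = 0.00, D.y = 0.00 ✓; |FD| = 32.90 ✓; ∠(UD, DF) = 90.00° ✓; |UD| = 13.40 ✓; bearing(U→Z) − bearing(U→D) = 146.0° ✓; |UZ| = 13.40 ✓; ∠(UZ, ZJ) = 96.50° ✗; |ZJ| = 21.50 ✓.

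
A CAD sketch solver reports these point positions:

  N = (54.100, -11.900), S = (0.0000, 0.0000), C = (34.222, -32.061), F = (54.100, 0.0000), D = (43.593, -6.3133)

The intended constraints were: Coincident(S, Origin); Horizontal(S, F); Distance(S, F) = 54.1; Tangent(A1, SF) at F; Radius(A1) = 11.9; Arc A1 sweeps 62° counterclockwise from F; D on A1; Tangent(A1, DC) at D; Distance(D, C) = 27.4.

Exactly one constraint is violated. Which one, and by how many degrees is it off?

Tangent(A1, DC) at D — off by 8.00°.

S = (0.00, 0.00) ✓; S.y = 0.00, F.y = 0.00 ✓; |SF| = 54.10 ✓; ∠(NF, FS) = 90.00° ✓; |NF| = 11.90 ✓; bearing(N→D) − bearing(N→F) = 62.00° ✓; |ND| = 11.90 ✓; ∠(ND, DC) = 82.00° ✗; |DC| = 27.40 ✓.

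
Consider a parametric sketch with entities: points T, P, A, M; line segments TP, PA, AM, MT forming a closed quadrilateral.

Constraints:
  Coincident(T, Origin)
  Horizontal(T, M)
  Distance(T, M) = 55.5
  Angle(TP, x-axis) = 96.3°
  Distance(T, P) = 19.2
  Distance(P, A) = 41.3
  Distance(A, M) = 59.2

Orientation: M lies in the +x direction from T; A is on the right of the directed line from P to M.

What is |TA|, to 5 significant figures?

22.136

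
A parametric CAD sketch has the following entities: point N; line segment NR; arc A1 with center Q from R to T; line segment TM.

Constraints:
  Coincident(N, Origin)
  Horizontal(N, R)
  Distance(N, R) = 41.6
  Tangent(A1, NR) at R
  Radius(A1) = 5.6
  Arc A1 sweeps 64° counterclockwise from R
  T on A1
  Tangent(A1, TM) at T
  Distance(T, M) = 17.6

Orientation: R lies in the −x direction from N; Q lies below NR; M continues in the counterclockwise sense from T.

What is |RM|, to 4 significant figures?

22.85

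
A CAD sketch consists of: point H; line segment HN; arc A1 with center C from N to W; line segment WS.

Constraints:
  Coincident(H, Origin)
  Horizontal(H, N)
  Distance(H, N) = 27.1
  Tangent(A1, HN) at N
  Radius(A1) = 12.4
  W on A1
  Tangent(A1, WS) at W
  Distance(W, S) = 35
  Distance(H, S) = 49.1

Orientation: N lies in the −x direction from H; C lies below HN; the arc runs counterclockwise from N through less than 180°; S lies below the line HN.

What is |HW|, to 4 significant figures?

41.87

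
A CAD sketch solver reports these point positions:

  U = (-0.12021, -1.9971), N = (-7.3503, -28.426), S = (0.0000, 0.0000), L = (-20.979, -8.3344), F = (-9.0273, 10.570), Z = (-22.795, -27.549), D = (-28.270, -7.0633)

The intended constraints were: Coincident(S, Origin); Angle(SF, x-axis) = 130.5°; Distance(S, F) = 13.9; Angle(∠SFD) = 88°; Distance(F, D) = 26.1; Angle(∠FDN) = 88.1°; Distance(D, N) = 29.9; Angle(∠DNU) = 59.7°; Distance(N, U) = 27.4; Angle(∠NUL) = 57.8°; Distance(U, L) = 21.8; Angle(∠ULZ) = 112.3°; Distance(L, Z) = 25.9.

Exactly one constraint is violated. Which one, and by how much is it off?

Distance(L, Z) = 25.9 — off by 6.60.

S = (0.00, 0.00) ✓; SF at 130.5° ✓; |SF| = 13.90 ✓; ∠SFD = 88.00° ✓; |FD| = 26.10 ✓; ∠FDN = 88.10° ✓; |DN| = 29.90 ✓; ∠DNU = 59.70° ✓; |NU| = 27.40 ✓; ∠NUL = 57.80° ✓; |UL| = 21.80 ✓; ∠ULZ = 112.3° ✓; |LZ| = 19.30 ✗.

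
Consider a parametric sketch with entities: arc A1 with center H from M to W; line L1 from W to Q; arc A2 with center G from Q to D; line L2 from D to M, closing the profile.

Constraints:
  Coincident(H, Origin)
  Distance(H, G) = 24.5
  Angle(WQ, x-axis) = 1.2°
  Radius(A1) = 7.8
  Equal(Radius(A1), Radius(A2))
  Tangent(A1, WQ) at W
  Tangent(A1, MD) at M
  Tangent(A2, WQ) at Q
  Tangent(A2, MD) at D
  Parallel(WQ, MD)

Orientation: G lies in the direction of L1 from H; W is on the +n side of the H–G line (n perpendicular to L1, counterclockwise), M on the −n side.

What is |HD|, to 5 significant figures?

25.712

The slot axis is L1's direction at 1.2°, so u = (cos 1.2°, sin 1.2°) = (0.99978, 0.020942) and n = (−sin 1.2°, cos 1.2°) = (-0.020942, 0.99978). H is at the origin and G lies 24.5 along u from H, so G = 24.5·u = (24.495, 0.51309). Tangency of A1 to both parallel lines with radius 7.8 puts W and M at H ± 7.8·n: W = (-0.16335, 7.7983), M = (0.16335, -7.7983). Equal radii place Q and D the same way about G: Q = G + 7.8·n = (24.331, 8.3114), D = G − 7.8·n = (24.658, -7.2852). Then |HD| = |D − H| = 25.712.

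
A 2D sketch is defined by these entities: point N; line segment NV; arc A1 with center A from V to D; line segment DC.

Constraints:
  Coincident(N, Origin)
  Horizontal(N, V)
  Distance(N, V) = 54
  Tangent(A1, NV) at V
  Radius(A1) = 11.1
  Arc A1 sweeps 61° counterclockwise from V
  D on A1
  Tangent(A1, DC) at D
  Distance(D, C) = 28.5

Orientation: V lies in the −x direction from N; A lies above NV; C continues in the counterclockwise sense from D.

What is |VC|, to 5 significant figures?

38.634

N is at the origin; NV is horizontal with |NV| = 54.0 and V on the −x side, so V = (-54.000, 0.0000). Since A1 is tangent to NV there, AV ⟂ NV, so A = V + (0, 11.1) = (-54.000, 11.100). On A1, V sits at bearing -90° from A; a 61° counterclockwise sweep puts D at bearing -29°, so D = A + 11.1·(cos -29°, sin -29°) = (-44.292, 5.7186). The tangent condition forces AD to be normal to DC, so DC runs along (−sin -29°, cos -29°); with |DC| = 28.5, C = (-30.475, 30.645). Then |VC| = |C − V| = 38.634.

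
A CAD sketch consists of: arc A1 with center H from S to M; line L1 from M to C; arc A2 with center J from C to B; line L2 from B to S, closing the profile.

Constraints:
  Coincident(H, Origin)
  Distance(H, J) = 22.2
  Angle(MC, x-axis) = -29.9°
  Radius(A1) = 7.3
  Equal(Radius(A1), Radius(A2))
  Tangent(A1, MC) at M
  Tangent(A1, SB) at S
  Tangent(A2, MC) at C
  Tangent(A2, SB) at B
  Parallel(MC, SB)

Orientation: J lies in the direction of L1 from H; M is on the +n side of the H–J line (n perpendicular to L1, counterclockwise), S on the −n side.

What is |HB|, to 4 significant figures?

23.37

Tangency of A1 to both parallel lines with radius 7.3 puts M and S at H ± 7.3·n: M = (3.639, 6.328), S = (-3.639, -6.328). Equal radii place C and B the same way about J: C = J + 7.3·n = (22.88, -4.738), B = J − 7.3·n = (15.61, -17.39). Then |HB| = |B − H| = 23.37.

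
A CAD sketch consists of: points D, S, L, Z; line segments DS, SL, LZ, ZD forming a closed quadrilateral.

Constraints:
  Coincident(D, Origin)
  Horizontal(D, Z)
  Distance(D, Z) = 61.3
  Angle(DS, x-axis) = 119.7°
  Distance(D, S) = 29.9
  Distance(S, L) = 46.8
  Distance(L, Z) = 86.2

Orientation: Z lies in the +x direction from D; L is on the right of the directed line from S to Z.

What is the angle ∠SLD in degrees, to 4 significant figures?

38.64°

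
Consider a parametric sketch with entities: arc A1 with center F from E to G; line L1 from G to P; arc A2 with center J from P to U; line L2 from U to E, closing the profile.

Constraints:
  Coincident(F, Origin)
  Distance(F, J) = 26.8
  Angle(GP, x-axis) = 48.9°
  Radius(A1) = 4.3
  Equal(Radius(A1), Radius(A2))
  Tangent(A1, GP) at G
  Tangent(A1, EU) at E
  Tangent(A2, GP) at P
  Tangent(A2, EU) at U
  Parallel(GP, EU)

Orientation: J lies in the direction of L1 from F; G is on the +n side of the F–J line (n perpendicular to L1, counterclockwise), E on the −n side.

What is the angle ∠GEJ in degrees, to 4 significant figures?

80.88°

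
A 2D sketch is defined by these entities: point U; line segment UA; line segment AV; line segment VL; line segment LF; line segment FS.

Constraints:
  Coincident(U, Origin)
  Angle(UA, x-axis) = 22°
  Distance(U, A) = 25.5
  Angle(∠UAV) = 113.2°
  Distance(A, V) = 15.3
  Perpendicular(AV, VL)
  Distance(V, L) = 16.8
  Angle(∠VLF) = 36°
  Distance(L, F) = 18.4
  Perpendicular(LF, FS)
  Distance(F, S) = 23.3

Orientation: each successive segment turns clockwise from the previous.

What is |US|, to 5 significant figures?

48.525

U is at the origin; UA runs at 22.0° with length 25.5, so A = (23.643, 9.5525). ∠UAV = 113.2° gives AV at -44.800° from the x-axis; with |AV| = 15.3, V = (34.500, -1.2284). AV ⟂ VL, so VL runs at -134.80°; with |VL| = 16.8, L = (22.662, -13.149). ∠VLF = 36.0° gives LF at 81.200° from the x-axis; with |LF| = 18.4, F = (25.477, 5.0342). LF ⟂ FS, so FS runs at -8.8000°; with |FS| = 23.3, S = (48.502, 1.4696). Then |US| = |S − U| = 48.525.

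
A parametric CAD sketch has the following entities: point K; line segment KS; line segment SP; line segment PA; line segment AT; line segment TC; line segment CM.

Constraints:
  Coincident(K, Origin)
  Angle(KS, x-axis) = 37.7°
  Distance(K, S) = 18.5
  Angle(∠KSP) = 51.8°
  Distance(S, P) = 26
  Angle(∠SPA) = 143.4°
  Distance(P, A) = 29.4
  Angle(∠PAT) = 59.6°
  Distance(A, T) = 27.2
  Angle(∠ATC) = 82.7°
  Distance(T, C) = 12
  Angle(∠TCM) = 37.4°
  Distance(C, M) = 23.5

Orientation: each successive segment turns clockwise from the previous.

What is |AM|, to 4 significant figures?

16.25

∠ATC = 82.7° gives TC at 15.20° from the x-axis; with |TC| = 12.0, C = (-2.152, -9.859). ∠TCM = 37.4° gives CM at -127.4° from the x-axis; with |CM| = 23.5, M = (-16.43, -28.53). Then |AM| = |M − A| = 16.25.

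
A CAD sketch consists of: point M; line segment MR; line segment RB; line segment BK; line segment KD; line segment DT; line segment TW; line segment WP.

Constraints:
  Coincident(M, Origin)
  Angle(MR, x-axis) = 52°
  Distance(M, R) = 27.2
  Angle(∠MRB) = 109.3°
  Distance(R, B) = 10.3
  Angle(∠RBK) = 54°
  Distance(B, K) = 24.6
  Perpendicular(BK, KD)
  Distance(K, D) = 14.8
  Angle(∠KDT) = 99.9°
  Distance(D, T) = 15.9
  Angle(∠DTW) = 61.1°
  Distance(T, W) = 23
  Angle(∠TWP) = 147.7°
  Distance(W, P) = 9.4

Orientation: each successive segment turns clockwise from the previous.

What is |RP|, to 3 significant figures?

25.6

M is at the origin; MR runs at 52.0° with length 27.2, so R = (16.7, 21.4). ∠MRB = 109.3° gives RB at -18.7° from the x-axis; with |RB| = 10.3, B = (26.5, 18.1). ∠RBK = 54.0° gives BK at -145° from the x-axis; with |BK| = 24.6, K = (6.43, 3.92). BK ⟂ KD, so KD runs at 125°; with |KD| = 14.8, D = (-2.13, 16.0). ∠KDT = 99.9° gives DT at 45.2° from the x-axis; with |DT| = 15.9, T = (9.08, 27.3). ∠DTW = 61.1° gives TW at -73.7° from the x-axis; with |TW| = 23.0, W = (15.5, 5.20). ∠TWP = 147.7° gives WP at -106° from the x-axis; with |WP| = 9.4, P = (12.9, -3.83). Then |RP| = |P − R| = 25.6.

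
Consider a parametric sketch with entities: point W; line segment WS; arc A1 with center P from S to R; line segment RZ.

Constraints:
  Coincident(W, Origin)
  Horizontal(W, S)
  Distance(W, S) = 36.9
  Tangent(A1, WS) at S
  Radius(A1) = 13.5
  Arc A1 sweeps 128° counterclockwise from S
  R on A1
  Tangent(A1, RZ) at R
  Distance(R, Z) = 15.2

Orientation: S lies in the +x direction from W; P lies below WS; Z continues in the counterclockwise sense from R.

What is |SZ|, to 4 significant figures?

33.81

W is at the origin; WS is horizontal with |WS| = 36.9 and S on the +x side, so S = (36.90, 0.000). The tangent condition forces PS to be normal to WS, so P = S + (0, -13.5) = (36.90, -13.50). On A1, S sits at bearing 90° from P; a 128° counterclockwise sweep puts R at bearing 218°, so R = P + 13.5·(cos 218°, sin 218°) = (26.26, -21.81). The tangent condition forces PR to be normal to RZ, so RZ runs along (−sin 218°, cos 218°); with |RZ| = 15.2, Z = (35.62, -33.79). Then |SZ| = |Z − S| = 33.81.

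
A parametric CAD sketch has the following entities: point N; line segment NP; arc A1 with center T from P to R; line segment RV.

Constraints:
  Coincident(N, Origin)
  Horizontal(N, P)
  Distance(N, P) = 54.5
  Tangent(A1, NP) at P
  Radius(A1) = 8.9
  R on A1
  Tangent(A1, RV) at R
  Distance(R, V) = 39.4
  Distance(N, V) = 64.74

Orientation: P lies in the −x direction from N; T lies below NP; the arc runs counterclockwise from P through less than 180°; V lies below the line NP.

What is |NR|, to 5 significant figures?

63.702

Checks: |TP| = 8.900 ✓; |TR| = 8.900 ✓; ∠(TR, RV) = 90.00° ✓; |RV| = 39.40 ✓; |NV| = 64.74 ✓.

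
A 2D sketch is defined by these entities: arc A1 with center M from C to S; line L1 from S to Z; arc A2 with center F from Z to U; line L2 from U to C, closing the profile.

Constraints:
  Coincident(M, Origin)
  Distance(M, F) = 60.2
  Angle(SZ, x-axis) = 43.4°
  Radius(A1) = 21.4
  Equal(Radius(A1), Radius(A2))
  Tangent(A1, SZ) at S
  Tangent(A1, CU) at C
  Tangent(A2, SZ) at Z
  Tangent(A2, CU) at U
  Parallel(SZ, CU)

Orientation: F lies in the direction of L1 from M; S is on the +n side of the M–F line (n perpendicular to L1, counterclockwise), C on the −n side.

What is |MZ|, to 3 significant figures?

63.9

Tangency of A1 to both parallel lines with radius 21.4 puts S and C at M ± 21.4·n: S = (-14.7, 15.5), C = (14.7, -15.5). Equal radii place Z and U the same way about F: Z = F + 21.4·n = (29.0, 56.9), U = F − 21.4·n = (58.4, 25.8). Then |MZ| = |Z − M| = 63.9.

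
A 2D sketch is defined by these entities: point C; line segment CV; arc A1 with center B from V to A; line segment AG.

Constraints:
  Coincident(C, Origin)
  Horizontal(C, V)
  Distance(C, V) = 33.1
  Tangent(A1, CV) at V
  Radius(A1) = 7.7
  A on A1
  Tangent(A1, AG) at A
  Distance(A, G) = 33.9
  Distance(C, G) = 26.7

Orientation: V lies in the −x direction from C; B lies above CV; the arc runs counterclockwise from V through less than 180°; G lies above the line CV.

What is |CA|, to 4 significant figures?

27.71

C is at the origin; C and V share the same y with |CV| = 33.1 and V on the −x side, so V = (-33.10, 0.000). A1 meets CV tangentially, so BV is at right angles to CV, so B = V + (0, 7.7) = (-33.10, 7.700). Since BA ⟂ AG (tangency), |BG| = √(7.7² + 33.9²) = 34.76 regardless of where A sits on A1. So G lies on both circle(C, 26.7) and circle(B, 34.76); the above-CV intersection is G = (-3.811, 26.43). A is the foot of the tangent from G: A = (-27.62, 2.293).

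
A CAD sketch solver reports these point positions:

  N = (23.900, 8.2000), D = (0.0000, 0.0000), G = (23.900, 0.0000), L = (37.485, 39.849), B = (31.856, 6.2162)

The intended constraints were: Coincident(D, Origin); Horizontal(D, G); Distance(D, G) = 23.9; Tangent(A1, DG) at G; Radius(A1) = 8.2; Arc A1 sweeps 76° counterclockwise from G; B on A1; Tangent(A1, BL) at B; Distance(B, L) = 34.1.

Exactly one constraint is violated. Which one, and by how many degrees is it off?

Tangent(A1, BL) at B — off by 4.50°.

D = (0.00, 0.00) ✓; D.y = 0.00, G.y = 0.00 ✓; |DG| = 23.90 ✓; ∠(NG, GD) = 90.00° ✓; |NG| = 8.200 ✓; bearing(N→B) − bearing(N→G) = 76.00° ✓; |NB| = 8.200 ✓; ∠(NB, BL) = 85.50° ✗; |BL| = 34.10 ✓.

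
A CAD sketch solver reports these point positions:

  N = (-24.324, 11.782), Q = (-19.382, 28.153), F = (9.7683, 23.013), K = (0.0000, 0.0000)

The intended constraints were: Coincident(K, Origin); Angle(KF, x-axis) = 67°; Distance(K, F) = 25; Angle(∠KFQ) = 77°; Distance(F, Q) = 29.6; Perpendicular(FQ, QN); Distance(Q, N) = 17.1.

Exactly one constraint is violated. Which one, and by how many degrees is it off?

Perpendicular(FQ, QN) — off by 6.80°.

K = (0.00, 0.00) ✓; KF at 67.00° ✓; |KF| = 25.00 ✓; ∠KFQ = 77.00° ✓; |FQ| = 29.60 ✓; ∠(FQ, QN) = 83.20° ✗; |QN| = 17.10 ✓.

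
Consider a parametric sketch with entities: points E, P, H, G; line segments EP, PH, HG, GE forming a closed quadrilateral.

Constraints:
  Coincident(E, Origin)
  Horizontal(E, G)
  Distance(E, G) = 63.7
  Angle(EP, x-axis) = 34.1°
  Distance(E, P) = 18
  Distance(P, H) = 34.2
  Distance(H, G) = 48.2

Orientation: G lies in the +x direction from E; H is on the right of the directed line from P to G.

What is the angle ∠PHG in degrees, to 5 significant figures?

72.159°

Checks: E.y = 0.00, G.y = 0.00 ✓; |PH| = 34.20 ✓; |HG| = 48.20 ✓.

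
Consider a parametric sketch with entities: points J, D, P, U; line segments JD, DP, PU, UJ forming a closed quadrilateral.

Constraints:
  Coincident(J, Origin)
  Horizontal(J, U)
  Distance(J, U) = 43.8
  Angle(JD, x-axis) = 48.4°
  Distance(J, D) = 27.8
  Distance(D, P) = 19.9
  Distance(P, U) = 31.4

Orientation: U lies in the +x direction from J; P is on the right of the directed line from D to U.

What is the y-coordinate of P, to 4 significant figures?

1.816

Checks: |DP| = 19.90 ✓; |PU| = 31.40 ✓.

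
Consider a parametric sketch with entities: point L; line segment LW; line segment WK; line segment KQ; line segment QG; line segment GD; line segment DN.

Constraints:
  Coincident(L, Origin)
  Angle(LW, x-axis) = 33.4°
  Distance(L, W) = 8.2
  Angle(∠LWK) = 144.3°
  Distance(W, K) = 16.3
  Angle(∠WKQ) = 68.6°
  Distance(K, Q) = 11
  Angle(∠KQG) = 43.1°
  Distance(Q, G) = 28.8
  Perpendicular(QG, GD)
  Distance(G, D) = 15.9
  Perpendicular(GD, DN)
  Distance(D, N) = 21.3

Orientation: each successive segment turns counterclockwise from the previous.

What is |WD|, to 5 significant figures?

27.765

L is at the origin; LW runs at 33.4° with length 8.2, so W = (6.8458, 4.5139). ∠LWK = 144.3° gives WK at 69.100° from the x-axis; with |WK| = 16.3, K = (12.661, 19.741). ∠WKQ = 68.6° gives KQ at -179.50° from the x-axis; with |KQ| = 11.0, Q = (1.6610, 19.645). ∠KQG = 43.1° gives QG at -42.600° from the x-axis; with |QG| = 28.8, G = (22.861, 0.15146). The perpendicularity gives GD at right angles to QG, so GD runs at 47.400°; with |GD| = 15.9, D = (33.623, 11.855). Then |WD| = |D − W| = 27.765.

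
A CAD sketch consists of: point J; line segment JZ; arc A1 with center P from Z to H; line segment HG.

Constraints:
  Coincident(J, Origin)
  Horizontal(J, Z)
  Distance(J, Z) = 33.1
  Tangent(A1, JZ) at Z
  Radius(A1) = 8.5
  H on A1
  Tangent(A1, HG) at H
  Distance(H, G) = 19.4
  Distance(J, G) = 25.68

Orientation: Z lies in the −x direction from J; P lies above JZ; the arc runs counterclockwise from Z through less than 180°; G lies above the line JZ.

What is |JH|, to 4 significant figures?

26.21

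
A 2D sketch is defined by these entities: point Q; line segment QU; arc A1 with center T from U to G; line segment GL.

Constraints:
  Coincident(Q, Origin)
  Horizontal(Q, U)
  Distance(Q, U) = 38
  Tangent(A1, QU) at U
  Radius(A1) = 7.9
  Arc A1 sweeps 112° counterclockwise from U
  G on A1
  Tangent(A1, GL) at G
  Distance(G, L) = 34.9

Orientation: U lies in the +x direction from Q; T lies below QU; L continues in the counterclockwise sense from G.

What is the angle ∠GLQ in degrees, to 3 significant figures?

23.3°

Q is at the origin; Q and U share the same y with |QU| = 38.0 and U on the +x side, so U = (38.0, 0.00). A1 meets QU tangentially, so TU is at right angles to QU, so T = U + (0, -7.9) = (38.0, -7.90). On A1, U sits at bearing 90° from T; a 112° counterclockwise sweep puts G at bearing 202°, so G = T + 7.9·(cos 202°, sin 202°) = (30.7, -10.9). The tangent condition forces TG to be normal to GL, so GL runs along (−sin 202°, cos 202°); with |GL| = 34.9, L = (43.7, -43.2). Then cos ∠GLQ = LG·LQ / (|LG||LQ|), giving 23.3°.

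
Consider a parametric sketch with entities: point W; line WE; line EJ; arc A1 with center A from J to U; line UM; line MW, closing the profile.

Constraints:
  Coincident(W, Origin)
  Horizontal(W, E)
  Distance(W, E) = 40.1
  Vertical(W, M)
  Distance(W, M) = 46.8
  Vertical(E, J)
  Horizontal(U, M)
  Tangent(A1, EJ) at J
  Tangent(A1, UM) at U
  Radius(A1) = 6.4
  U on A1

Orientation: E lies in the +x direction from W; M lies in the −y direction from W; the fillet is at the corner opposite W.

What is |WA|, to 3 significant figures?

52.6

W is at the origin; W and E share the same y with |WE| = 40.1 and E on the +x side, so E = (40.1, 0.00). WM is vertical with |WM| = 46.8 and M on the −y side, so M = (0.00, -46.8). The virtual corner opposite W is at (40.1, -46.8). A1 meets EJ tangentially, so AJ is at right angles to EJ and since A1 is tangent to UM there, AU ⟂ UM, with radius 6.4, so the center A sits 6.4 in from both sides at A = (33.7, -40.4). Then |WA| = |A − W| = 52.6.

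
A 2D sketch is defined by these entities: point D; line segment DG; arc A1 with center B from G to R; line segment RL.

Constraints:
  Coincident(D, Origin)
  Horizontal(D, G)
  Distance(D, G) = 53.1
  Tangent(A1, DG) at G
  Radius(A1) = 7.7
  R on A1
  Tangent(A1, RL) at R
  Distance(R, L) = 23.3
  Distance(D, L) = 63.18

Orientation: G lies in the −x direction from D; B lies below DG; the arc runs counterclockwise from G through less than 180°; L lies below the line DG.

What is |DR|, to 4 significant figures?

61.30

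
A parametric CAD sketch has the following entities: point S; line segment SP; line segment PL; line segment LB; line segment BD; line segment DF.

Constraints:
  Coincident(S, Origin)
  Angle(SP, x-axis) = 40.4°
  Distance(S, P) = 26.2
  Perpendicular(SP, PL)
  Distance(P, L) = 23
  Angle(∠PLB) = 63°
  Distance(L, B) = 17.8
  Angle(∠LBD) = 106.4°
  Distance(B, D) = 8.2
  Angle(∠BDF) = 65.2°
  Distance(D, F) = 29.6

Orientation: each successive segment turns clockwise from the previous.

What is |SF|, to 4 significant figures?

43.25

S is at the origin; SP runs at 40.4° with length 26.2, so P = (19.95, 16.98). SP is perpendicular to PL, so PL runs at -49.60°; with |PL| = 23.0, L = (34.86, -0.5346). ∠PLB = 63.0° gives LB at -166.6° from the x-axis; with |LB| = 17.8, B = (17.54, -4.660). ∠LBD = 106.4° gives BD at 119.8° from the x-axis; with |BD| = 8.2, D = (13.47, 2.456). ∠BDF = 65.2° gives DF at 5.000° from the x-axis; with |DF| = 29.6, F = (42.96, 5.036). Then |SF| = |F − S| = 43.25.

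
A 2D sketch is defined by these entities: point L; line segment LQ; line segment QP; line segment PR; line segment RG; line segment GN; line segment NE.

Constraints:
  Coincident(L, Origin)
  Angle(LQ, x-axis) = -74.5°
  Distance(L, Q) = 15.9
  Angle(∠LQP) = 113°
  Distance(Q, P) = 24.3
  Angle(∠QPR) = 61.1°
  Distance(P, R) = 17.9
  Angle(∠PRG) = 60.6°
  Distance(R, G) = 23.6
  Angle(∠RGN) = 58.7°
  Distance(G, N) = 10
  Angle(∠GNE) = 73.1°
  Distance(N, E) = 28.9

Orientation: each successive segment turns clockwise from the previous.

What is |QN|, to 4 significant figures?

13.98

∠PRG = 60.6° gives RG at -19.80° from the x-axis; with |RG| = 23.6, G = (4.451, -20.79). ∠RGN = 58.7° gives GN at -141.1° from the x-axis; with |GN| = 10.0, N = (-3.331, -27.07). Then |QN| = |N − Q| = 13.98.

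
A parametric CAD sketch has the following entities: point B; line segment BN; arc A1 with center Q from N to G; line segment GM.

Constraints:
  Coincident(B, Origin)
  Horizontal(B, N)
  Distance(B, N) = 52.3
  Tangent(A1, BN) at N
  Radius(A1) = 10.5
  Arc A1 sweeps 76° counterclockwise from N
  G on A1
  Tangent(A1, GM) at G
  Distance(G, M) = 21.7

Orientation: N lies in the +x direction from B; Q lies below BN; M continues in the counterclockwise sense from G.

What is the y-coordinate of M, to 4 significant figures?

-29.02

B is at the origin; B and N share the same y with |BN| = 52.3 and N on the +x side, so N = (52.30, 0.000). Since A1 is tangent to BN there, QN ⟂ BN, so Q = N + (0, -10.5) = (52.30, -10.50). On A1, N sits at bearing 90° from Q; a 76° counterclockwise sweep puts G at bearing 166°, so G = Q + 10.5·(cos 166°, sin 166°) = (42.11, -7.960). Tangency of A1 to GM means the radius QG is perpendicular to GM, so GM runs along (−sin 166°, cos 166°); with |GM| = 21.7, M = (36.86, -29.02). So M.y = -29.02.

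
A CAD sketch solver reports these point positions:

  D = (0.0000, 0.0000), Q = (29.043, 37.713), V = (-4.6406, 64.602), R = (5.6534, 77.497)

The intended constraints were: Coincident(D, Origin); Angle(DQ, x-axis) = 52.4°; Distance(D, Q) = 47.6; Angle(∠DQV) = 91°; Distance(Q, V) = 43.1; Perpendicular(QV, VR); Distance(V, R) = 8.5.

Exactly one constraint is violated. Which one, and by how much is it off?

Distance(V, R) = 8.5 — off by 8.00.

D = (0.00, 0.00) ✓; DQ at 52.40° ✓; |DQ| = 47.60 ✓; ∠DQV = 91.00° ✓; |QV| = 43.10 ✓; ∠(QV, VR) = 90.00° ✓; |VR| = 16.50 ✗.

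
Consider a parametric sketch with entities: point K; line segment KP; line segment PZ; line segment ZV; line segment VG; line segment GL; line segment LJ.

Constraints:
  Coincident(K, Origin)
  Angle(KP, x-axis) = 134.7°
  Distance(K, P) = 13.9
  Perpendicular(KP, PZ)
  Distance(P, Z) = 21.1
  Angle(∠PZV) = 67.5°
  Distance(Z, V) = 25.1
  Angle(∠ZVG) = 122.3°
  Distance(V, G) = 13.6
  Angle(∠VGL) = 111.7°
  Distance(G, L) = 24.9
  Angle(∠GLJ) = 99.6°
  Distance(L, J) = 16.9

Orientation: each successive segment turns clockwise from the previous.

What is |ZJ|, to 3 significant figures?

24.3

∠VGL = 111.7° gives GL at 166° from the x-axis; with |GL| = 24.9, L = (-17.4, -3.65). ∠GLJ = 99.6° gives LJ at 85.8° from the x-axis; with |LJ| = 16.9, J = (-16.1, 13.2). Then |ZJ| = |J − Z| = 24.3.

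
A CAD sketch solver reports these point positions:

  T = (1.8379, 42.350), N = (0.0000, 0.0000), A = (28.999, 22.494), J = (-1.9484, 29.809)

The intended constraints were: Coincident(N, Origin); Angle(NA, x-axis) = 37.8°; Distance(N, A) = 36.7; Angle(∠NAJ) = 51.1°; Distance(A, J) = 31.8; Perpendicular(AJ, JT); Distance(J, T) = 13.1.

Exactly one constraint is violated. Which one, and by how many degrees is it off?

Perpendicular(AJ, JT) — off by 3.50°.

N = (0.00, 0.00) ✓; NA at 37.80° ✓; |NA| = 36.70 ✓; ∠NAJ = 51.10° ✓; |AJ| = 31.80 ✓; ∠(AJ, JT) = 93.50° ✗; |JT| = 13.10 ✓.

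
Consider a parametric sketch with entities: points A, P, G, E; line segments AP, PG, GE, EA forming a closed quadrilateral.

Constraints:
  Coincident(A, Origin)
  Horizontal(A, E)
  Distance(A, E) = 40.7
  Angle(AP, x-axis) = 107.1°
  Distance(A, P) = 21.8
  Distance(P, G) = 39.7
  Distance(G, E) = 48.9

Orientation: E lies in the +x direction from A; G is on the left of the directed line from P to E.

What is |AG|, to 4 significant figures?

52.05

A is at the origin; A and E share the same y with |AE| = 40.7 and E in +x, so E = (40.7, 0). AP runs at 107.1° with |AP| = 21.8, so P = (-6.410, 20.84). G is determined by |PG| = 39.7 and |GE| = 48.9 together: it lies at the intersection of circle(P, 39.7) and circle(E, 48.9). With |PE| = 51.51, the foot of the radical line on PE is 17.84 from P and the perpendicular offset is √(39.7² − 17.84²) = 35.46. Taking the left-of-PE solution: G = (24.25, 46.05).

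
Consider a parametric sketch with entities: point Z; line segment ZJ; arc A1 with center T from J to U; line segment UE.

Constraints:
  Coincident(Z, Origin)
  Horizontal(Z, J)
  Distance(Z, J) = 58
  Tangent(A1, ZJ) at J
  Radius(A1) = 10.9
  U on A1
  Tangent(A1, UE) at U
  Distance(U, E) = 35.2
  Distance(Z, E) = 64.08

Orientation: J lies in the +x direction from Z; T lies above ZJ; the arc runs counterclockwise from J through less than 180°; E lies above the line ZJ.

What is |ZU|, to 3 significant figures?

68.9

Checks: |TU| = 10.90 ✓; ∠(TU, UE) = 90.00° ✓; |UE| = 35.20 ✓; |ZE| = 64.08 ✓.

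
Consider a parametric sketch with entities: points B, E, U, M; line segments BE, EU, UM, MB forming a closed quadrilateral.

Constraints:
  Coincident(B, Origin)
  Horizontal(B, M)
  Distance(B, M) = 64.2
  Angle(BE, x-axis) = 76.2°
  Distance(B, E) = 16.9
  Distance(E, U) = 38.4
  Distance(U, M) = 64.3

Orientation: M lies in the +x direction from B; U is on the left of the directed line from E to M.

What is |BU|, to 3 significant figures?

54.8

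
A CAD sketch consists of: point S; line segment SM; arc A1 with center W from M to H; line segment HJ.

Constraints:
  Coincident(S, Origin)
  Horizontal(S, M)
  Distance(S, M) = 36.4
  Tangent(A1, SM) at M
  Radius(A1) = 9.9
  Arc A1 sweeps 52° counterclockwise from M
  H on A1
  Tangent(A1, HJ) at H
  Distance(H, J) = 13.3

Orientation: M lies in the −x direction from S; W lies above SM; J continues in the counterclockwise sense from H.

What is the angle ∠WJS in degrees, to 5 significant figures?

129.67°

On A1, M sits at bearing -90° from W; a 52° counterclockwise sweep puts H at bearing -38°, so H = W + 9.9·(cos -38°, sin -38°) = (-28.599, 3.8050). Tangency of A1 to HJ means the radius WH is perpendicular to HJ, so HJ runs along (−sin -38°, cos -38°); with |HJ| = 13.3, J = (-20.410, 14.285). Then cos ∠WJS = JW·JS / (|JW||JS|), giving 129.67°.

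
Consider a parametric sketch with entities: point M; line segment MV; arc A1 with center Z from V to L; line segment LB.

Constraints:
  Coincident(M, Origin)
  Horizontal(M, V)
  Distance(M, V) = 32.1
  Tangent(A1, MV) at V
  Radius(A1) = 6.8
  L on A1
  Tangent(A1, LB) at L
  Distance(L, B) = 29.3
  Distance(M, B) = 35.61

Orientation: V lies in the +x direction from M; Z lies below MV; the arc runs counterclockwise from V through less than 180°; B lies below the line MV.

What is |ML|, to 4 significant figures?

26.10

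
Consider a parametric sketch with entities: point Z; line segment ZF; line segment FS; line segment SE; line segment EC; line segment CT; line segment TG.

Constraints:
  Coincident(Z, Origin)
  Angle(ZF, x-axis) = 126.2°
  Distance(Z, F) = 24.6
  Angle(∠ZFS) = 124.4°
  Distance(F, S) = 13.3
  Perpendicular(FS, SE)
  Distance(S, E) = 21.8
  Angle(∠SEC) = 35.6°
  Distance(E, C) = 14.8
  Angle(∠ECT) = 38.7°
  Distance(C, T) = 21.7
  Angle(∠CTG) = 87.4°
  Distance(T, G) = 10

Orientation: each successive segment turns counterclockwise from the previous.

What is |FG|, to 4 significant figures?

33.69

Z is at the origin; ZF runs at 126.2° with length 24.6, so F = (-14.53, 19.85). ∠ZFS = 124.4° gives FS at -178.2° from the x-axis; with |FS| = 13.3, S = (-27.82, 19.43). FS ⟂ SE, so SE runs at -88.20°; with |SE| = 21.8, E = (-27.14, -2.356). ∠SEC = 35.6° gives EC at 56.20° from the x-axis; with |EC| = 14.8, C = (-18.90, 9.943). ∠ECT = 38.7° gives CT at -162.5° from the x-axis; with |CT| = 21.7, T = (-39.60, 3.417). ∠CTG = 87.4° gives TG at -69.90° from the x-axis; with |TG| = 10.0, G = (-36.16, -5.973). Then |FG| = |G − F| = 33.69.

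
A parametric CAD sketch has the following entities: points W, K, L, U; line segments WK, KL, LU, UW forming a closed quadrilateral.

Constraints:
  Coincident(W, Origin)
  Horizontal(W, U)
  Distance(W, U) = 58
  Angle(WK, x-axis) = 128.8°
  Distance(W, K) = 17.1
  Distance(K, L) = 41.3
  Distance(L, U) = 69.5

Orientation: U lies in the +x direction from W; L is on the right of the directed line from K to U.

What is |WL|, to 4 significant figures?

28.27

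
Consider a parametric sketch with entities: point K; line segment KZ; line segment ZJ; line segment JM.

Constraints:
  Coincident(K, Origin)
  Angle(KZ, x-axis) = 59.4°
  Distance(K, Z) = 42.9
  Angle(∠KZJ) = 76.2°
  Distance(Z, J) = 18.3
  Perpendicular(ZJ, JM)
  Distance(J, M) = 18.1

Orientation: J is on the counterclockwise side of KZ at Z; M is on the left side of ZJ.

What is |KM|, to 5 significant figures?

24.904

K is at the origin; KZ runs at 59.4° with length 42.9, so Z = 42.9·(cos 59.4°, sin 59.4°) = (21.838, 36.926). ∠KZJ = 76.2°, so ZJ runs at 59.4° + (180° − 76.2°) = 163.20° from the x-axis; with |ZJ| = 18.3, J = Z + 18.3·(cos 163.20°, sin 163.20°) = (4.3189, 42.215). ZJ ⟂ JM; with |JM| = 18.1 on the left of ZJ, M = J + 18.1·(-0.28903, -0.95732) = (-0.91255, 24.888). Then |KM| = |M − K| = 24.904.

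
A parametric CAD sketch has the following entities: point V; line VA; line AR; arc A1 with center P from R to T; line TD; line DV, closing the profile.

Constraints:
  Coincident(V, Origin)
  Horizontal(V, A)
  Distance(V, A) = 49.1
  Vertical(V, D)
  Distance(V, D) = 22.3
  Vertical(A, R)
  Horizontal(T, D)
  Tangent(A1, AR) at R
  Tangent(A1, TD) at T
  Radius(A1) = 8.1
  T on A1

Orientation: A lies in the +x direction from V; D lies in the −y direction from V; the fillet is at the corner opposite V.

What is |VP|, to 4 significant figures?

43.39

V is at the origin; VA is horizontal with |VA| = 49.1 and A on the +x side, so A = (49.10, 0.000). V and D share the same x with |VD| = 22.3 and D on the −y side, so D = (0.000, -22.30). The virtual corner opposite V is at (49.10, -22.30). Since A1 is tangent to AR there, PR ⟂ AR and A1 meets TD tangentially, so PT is at right angles to TD, with radius 8.1, so the center P sits 8.1 in from both sides at P = (41.00, -14.20). Then |VP| = |P − V| = 43.39.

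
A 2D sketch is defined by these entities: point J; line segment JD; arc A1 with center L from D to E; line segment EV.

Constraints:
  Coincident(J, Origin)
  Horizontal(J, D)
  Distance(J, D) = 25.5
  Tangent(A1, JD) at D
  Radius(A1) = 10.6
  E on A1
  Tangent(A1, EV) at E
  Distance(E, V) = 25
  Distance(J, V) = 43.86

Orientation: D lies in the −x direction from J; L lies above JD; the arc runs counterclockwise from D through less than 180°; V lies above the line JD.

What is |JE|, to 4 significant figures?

20.55

Checks: |LE| = 10.60 ✓; ∠(LE, EV) = 90.00° ✓; |EV| = 25.00 ✓; |JV| = 43.86 ✓.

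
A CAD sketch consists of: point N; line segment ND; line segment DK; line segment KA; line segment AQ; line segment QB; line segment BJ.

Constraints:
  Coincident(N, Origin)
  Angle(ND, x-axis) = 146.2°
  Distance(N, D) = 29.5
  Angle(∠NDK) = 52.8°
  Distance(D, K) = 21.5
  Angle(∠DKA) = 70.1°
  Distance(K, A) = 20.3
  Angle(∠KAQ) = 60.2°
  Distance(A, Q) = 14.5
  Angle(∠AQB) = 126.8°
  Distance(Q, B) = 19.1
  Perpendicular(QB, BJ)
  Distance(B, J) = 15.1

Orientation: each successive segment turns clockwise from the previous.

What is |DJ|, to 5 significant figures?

25.248

N is at the origin; ND runs at 146.2° with length 29.5, so D = (-24.514, 16.411). ∠NDK = 52.8° gives DK at 19.000° from the x-axis; with |DK| = 21.5, K = (-4.1854, 23.410). ∠DKA = 70.1° gives KA at -90.900° from the x-axis; with |KA| = 20.3, A = (-4.5043, 3.1129). ∠KAQ = 60.2° gives AQ at 149.30° from the x-axis; with |AQ| = 14.5, Q = (-16.972, 10.516). ∠AQB = 126.8° gives QB at 96.100° from the x-axis; with |QB| = 19.1, B = (-19.002, 29.508). QB ⟂ BJ, so BJ runs at 6.1000°; with |BJ| = 15.1, J = (-3.9872, 31.112). Then |DJ| = |J − D| = 25.248.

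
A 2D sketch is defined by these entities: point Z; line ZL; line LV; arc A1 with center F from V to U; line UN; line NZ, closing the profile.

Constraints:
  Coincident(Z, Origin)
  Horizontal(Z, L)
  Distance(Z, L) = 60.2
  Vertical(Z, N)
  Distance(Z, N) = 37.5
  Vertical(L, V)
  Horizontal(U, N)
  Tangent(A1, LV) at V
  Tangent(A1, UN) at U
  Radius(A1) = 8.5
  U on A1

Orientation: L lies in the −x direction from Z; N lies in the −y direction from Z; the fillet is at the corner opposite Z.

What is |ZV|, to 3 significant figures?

66.8

Z is at the origin; Z and L share the same y with |ZL| = 60.2 and L on the −x side, so L = (-60.2, 0.00). ZN is vertical with |ZN| = 37.5 and N on the −y side, so N = (0.00, -37.5). The virtual corner opposite Z is at (-60.2, -37.5). Tangency of A1 to LV means the radius FV is perpendicular to LV and the tangent condition forces FU to be normal to UN, with radius 8.5, so the center F sits 8.5 in from both sides at F = (-51.7, -29.0). That places the tangent points at V = (-60.2, -29.0) on LV and U = (-51.7, -37.5) on UN. Then |ZV| = |V − Z| = 66.8.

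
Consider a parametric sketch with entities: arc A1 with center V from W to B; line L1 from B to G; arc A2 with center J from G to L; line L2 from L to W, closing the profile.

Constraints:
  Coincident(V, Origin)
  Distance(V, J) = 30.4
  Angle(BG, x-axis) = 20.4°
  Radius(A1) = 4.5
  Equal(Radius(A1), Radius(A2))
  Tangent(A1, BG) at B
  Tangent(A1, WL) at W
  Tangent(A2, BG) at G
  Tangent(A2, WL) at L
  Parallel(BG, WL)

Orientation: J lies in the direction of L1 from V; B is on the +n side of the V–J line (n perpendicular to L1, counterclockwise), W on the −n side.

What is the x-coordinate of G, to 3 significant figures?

26.9

Tangency of A1 to both parallel lines with radius 4.5 puts B and W at V ± 4.5·n: B = (-1.57, 4.22), W = (1.57, -4.22). Equal radii place G and L the same way about J: G = J + 4.5·n = (26.9, 14.8), L = J − 4.5·n = (30.1, 6.38). So G.x = 26.9.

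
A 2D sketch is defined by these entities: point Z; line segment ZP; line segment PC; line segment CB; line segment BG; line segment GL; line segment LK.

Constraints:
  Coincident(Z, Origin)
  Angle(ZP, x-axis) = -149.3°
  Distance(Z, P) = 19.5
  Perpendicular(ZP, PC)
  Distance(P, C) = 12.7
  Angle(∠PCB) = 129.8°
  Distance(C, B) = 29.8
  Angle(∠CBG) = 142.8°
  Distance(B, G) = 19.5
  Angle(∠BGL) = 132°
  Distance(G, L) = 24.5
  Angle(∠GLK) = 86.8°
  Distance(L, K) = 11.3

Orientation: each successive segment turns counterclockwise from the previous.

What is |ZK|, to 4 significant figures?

32.54

∠BGL = 132.0° gives GL at 76.10° from the x-axis; with |GL| = 24.5, L = (42.23, 7.378). ∠GLK = 86.8° gives LK at 169.3° from the x-axis; with |LK| = 11.3, K = (31.13, 9.476). Then |ZK| = |K − Z| = 32.54.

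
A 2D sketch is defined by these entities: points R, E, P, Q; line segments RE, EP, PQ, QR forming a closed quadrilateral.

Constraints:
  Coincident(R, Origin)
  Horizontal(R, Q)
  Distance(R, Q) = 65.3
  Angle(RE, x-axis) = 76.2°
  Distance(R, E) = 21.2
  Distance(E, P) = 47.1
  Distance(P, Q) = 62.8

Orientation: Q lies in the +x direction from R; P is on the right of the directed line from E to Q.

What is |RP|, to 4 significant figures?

27.68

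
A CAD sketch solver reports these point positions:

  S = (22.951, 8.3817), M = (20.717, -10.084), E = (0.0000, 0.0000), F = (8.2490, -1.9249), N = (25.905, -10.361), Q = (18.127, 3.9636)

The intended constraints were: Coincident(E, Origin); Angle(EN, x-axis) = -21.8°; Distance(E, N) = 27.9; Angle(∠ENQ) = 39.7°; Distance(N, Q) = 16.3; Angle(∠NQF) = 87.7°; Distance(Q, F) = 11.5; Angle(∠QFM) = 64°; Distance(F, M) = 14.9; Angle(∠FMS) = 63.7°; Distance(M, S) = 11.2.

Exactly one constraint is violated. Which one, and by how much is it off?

Distance(M, S) = 11.2 — off by 7.40.

E = (0.00, 0.00) ✓; EN at -21.80° ✓; |EN| = 27.90 ✓; ∠ENQ = 39.70° ✓; |NQ| = 16.30 ✓; ∠NQF = 87.70° ✓; |QF| = 11.50 ✓; ∠QFM = 64.00° ✓; |FM| = 14.90 ✓; ∠FMS = 63.70° ✓; |MS| = 18.60 ✗.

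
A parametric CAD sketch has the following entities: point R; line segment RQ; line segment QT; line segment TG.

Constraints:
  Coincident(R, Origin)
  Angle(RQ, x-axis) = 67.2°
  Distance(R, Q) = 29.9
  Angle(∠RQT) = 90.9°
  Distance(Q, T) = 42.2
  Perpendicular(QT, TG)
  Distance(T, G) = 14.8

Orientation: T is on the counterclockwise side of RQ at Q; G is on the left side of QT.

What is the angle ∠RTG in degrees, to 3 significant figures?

55.0°

R is at the origin; RQ runs at 67.2° with length 29.9, so Q = 29.9·(cos 67.2°, sin 67.2°) = (11.6, 27.6). ∠RQT = 90.9°, so QT runs at 67.2° + (180° − 90.9°) = 156° from the x-axis; with |QT| = 42.2, T = Q + 42.2·(cos 156°, sin 156°) = (-27.1, 44.5). The perpendicularity gives TG at right angles to QT; with |TG| = 14.8 on the left of QT, G = T + 14.8·(-0.402, -0.916) = (-33.0, 31.0). Then cos ∠RTG = TR·TG / (|TR||TG|), giving 55.0°.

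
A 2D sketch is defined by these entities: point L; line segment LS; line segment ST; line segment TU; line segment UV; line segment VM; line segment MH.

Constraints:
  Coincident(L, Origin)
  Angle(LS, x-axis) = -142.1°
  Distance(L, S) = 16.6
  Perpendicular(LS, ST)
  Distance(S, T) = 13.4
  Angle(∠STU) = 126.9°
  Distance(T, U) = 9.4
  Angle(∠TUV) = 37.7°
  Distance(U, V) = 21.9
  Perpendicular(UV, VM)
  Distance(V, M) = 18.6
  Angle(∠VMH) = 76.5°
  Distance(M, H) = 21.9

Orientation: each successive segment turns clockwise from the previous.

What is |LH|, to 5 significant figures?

31.318

UV is perpendicular to VM, so VM runs at -157.50°; with |VM| = 18.6, M = (-27.669, -17.903). ∠VMH = 76.5° gives MH at 99.000° from the x-axis; with |MH| = 21.9, H = (-31.095, 3.7272). Then |LH| = |H − L| = 31.318.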